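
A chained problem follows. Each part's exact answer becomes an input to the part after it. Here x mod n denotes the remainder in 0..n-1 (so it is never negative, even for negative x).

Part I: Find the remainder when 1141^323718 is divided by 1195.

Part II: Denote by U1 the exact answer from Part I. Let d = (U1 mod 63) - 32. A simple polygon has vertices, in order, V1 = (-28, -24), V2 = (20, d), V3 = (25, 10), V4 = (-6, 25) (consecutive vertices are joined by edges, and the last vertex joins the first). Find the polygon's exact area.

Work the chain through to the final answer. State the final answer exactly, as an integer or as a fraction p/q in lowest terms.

1661

Part I: squarings mod 1195: 1141^1=1141, 1141^2=526, 1141^4=631, 1141^8=226, 1141^16=886, 1141^32=1076, 1141^64=1016, 1141^128=971, 1141^256=1181, 1141^512=196, 1141^1024=176, 1141^2048=1101, 1141^4096=471, 1141^8192=766, 1141^16384=11, 1141^32768=121, 1141^65536=301, 1141^131072=976, 1141^262144=161; 1141^323718 = 1141^2 * 1141^4 * 1141^128 * 1141^4096 * 1141^8192 * 1141^16384 * 1141^32768 * 1141^262144 = 326 (mod 1195); answer 326
Part II: U1 = 326; d = -21; cross terms: (-28*-21 - 20*-24)=1068, (20*10 - 25*-21)=725, (25*25 - -6*10)=685, (-6*-24 - -28*25)=844; twice the area = |3322| = 3322; area = 1661; answer 1661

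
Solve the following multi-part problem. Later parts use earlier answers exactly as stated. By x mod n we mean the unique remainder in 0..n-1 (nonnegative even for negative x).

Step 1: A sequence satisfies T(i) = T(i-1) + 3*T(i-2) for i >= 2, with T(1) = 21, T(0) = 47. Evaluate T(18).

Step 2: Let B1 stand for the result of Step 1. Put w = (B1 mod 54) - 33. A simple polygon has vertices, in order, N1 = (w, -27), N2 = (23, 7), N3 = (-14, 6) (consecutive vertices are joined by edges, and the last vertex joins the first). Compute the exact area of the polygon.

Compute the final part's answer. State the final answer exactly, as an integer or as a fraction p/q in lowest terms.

1211/2

Step 1: T(2) = 1*(21) + 3*(47) = 162; iterating: T(2)=162, T(3)=225, T(4)=711, T(5)=1386, T(6)=3519, T(7)=7677, T(8)=18234, T(9)=41265, T(10)=95967, T(11)=219762, T(12)=507663, T(13)=1166949, T(14)=2689938, T(15)=6190785, T(16)=14260599, T(17)=32832954, T(18)=75614751; answer 75614751
Step 2: B1 = 75614751; w = -24; cross terms: (-24*7 - 23*-27)=453, (23*6 - -14*7)=236, (-14*-27 - -24*6)=522; twice the area = |1211| = 1211; area = 1211/2; answer 1211/2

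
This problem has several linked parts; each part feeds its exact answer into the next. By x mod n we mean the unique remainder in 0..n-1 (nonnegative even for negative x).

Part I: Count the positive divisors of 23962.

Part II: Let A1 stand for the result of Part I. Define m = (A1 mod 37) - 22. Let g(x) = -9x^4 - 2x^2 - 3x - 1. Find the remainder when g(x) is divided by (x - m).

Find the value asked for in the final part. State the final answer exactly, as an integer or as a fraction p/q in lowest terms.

-945379

Part I: 23962 = 2 * 11981; number of divisors = (1+1) * (1+1) = 4; answer 4
Part II: A1 = 4; m = -18; remainder = value at the root: -9*(-18)^4 - 2*(-18)^2 - 3*(-18)^1 - 1 = (-944784) + (-648) + (54) + (-1) = -945379; answer -945379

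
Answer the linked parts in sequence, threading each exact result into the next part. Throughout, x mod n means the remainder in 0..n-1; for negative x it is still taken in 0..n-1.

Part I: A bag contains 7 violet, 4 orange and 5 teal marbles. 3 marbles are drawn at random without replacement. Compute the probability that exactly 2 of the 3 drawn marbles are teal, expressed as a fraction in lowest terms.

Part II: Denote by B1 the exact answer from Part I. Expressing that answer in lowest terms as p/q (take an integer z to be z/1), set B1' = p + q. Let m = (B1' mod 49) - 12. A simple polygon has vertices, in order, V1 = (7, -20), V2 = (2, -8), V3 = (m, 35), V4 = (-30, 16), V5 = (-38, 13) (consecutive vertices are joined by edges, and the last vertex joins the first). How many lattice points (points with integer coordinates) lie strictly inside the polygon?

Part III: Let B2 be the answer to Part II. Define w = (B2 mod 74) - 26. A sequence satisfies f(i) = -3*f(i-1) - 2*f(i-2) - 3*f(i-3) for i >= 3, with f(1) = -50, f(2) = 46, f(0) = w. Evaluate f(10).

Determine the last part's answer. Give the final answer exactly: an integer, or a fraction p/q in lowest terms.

Part I: total draws C(16,3) = 560; favorable C(5,2)*C(11,1) = 110; P = 11/56; answer 11/56
Part II: B1 = 11/56; threaded value p + q = 67; m = 6; cross terms: (7*-8 - 2*-20)=-16, (2*35 - 6*-8)=118, (6*16 - -30*35)=1146, (-30*13 - -38*16)=218, (-38*-20 - 7*13)=669; twice the area = |2135| = 2135; area = 2135/2; boundary points = 1 + 1 + 1 + 1 + 3 = 7; strictly interior points = area - boundary/2 + 1 = 1065; answer 1065
Part III: B2 = 1065; w = 3; f(3) = -3*(46) - 2*(-50) - 3*(3) = -47; iterating: f(3)=-47, f(4)=199, f(5)=-641, f(6)=1666, f(7)=-4313, f(8)=11530, f(9)=-30962, f(10)=82765; answer 82765

82765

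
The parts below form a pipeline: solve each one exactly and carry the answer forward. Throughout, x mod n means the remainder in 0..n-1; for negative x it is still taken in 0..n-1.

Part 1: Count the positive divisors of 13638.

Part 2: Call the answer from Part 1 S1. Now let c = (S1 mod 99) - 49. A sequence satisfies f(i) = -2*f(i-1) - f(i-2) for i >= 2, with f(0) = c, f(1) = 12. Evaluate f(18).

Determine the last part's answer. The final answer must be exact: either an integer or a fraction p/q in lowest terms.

481

Part 1: 13638 = 2 * 3 * 2273; number of divisors = (1+1) * (1+1) * (1+1) = 8; answer 8
Part 2: S1 = 8; c = -41; f(2) = -2*(12) - 1*(-41) = 17; iterating: f(2)=17, f(3)=-46, f(4)=75, f(5)=-104, f(6)=133, f(7)=-162, f(8)=191, f(9)=-220, f(10)=249, f(11)=-278, f(12)=307, f(13)=-336, f(14)=365, f(15)=-394, f(16)=423, f(17)=-452, f(18)=481; answer 481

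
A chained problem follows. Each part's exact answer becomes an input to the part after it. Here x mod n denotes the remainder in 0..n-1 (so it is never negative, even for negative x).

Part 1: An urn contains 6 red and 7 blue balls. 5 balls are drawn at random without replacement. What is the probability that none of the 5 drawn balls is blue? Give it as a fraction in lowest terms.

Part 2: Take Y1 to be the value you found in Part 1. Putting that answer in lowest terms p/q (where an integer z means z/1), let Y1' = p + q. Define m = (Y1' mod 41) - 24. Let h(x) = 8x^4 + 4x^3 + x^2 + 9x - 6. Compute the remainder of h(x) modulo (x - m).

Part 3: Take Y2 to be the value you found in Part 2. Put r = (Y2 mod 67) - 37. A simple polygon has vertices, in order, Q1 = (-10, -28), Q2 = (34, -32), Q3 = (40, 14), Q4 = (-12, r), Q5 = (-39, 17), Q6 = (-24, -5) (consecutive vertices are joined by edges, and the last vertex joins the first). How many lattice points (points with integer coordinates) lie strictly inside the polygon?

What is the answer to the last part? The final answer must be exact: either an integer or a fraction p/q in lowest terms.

Part 1: total draws C(13,5) = 1287; favorable C(6,5) = 6; P = 2/429; answer 2/429
Part 2: Y1 = 2/429; threaded value p + q = 431; m = -3; remainder = value at the root: 8*(-3)^4 + 4*(-3)^3 + 1*(-3)^2 + 9*(-3)^1 - 6 = (648) + (-108) + (9) + (-27) + (-6) = 516; answer 516
Part 3: Y2 = 516; r = 10; cross terms: (-10*-32 - 34*-28)=1272, (34*14 - 40*-32)=1756, (40*10 - -12*14)=568, (-12*17 - -39*10)=186, (-39*-5 - -24*17)=603, (-24*-28 - -10*-5)=622; twice the area = |5007| = 5007; area = 5007/2; boundary points = 4 + 2 + 4 + 1 + 1 + 1 = 13; strictly interior points = area - boundary/2 + 1 = 2498; answer 2498

2498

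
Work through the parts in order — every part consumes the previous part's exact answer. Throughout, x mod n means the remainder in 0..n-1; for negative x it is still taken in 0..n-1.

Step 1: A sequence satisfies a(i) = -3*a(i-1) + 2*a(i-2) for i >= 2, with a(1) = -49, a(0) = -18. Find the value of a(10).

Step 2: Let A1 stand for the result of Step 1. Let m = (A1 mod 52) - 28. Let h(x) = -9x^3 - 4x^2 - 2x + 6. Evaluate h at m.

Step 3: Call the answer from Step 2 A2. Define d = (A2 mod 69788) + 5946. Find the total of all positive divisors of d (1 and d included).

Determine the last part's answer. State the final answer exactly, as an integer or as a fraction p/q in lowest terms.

Step 1: a(2) = -3*(-49) + 2*(-18) = 111; iterating: a(2)=111, a(3)=-431, a(4)=1515, a(5)=-5407, a(6)=19251, a(7)=-68567, a(8)=244203, a(9)=-869743, a(10)=3097635; answer 3097635
Step 2: A1 = 3097635; m = 19; -9*(19)^3 - 4*(19)^2 - 2*(19)^1 + 6 = (-61731) + (-1444) + (-38) + (6) = -63207; answer -63207
Step 3: A2 = -63207; d = 12527; 12527 is prime, so its only divisors are 1 and 12527; sigma = 1 + 12527 = 12528; answer 12528

12528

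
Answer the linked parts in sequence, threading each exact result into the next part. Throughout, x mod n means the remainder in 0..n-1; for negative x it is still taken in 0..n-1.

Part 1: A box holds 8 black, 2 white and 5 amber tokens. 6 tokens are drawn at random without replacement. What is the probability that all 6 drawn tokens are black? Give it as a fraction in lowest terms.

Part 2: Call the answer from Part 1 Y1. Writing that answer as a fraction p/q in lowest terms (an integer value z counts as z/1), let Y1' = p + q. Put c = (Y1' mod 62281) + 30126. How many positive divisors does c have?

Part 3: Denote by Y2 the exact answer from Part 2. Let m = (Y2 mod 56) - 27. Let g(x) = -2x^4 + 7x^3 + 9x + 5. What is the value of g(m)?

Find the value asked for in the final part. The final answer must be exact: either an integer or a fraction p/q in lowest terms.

Part 1: total draws C(15,6) = 5005; favorable C(8,6) = 28; P = 4/715; answer 4/715
Part 2: Y1 = 4/715; threaded value p + q = 719; c = 30845; 30845 = 5 * 31 * 199; number of divisors = (1+1) * (1+1) * (1+1) = 8; answer 8
Part 3: Y2 = 8; m = -19; -2*(-19)^4 + 7*(-19)^3 + 9*(-19)^1 + 5 = (-260642) + (-48013) + (-171) + (5) = -308821; answer -308821

-308821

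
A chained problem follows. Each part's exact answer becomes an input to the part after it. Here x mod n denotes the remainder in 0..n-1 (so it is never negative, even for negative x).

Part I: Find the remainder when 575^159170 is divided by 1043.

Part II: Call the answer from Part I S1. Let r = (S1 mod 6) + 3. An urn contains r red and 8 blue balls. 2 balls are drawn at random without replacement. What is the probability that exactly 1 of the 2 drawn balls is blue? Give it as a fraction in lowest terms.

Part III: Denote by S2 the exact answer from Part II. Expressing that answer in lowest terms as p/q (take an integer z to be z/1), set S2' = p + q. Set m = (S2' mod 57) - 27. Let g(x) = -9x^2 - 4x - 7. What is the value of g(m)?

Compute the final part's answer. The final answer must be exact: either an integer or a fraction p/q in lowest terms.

-212

Part I: squarings mod 1043: 575^1=575, 575^2=1037, 575^4=36, 575^8=253, 575^16=386, 575^32=890, 575^64=463, 575^128=554, 575^256=274, 575^512=1023, 575^1024=400, 575^2048=421, 575^4096=974, 575^8192=589, 575^16384=645, 575^32768=911, 575^65536=736, 575^131072=379; 575^159170 = 575^2 * 575^64 * 575^128 * 575^256 * 575^1024 * 575^2048 * 575^8192 * 575^16384 * 575^131072 = 120 (mod 1043); answer 120
Part II: S1 = 120; r = 3; total draws C(11,2) = 55; favorable C(8,1)*C(3,1) = 24; P = 24/55; answer 24/55
Part III: S2 = 24/55; threaded value p + q = 79; m = -5; -9*(-5)^2 - 4*(-5)^1 - 7 = (-225) + (20) + (-7) = -212; answer -212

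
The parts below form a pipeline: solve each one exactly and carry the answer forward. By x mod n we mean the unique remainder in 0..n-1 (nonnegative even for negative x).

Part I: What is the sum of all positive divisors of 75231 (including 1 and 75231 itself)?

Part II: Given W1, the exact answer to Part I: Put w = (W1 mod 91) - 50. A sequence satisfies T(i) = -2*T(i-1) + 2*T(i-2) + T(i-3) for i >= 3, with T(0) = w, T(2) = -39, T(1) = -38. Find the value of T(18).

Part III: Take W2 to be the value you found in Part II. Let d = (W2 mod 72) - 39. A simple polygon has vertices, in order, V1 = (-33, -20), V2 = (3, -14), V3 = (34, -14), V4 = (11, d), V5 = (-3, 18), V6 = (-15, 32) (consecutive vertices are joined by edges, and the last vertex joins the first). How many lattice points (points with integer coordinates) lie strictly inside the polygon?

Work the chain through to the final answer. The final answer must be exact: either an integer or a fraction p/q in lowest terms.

1232

Part I: 75231 = 3^2 * 13 * 643; sigma = (1 + 3 + 9) * (1 + 13) * (1 + 643) = 13 * 14 * 644 = 117208; answer 117208
Part II: W1 = 117208; w = -50; T(3) = -2*(-39) + 2*(-38) + 1*(-50) = -48; iterating: T(3)=-48, T(4)=-20, T(5)=-95, T(6)=102, T(7)=-414, T(8)=937, T(9)=-2600, T(10)=6660, T(11)=-17583, T(12)=45886, T(13)=-120278, T(14)=314745, T(15)=-824160, T(16)=2157532, T(17)=-5648639, T(18)=14788182; answer 14788182
Part III: W2 = 14788182; d = -9; cross terms: (-33*-14 - 3*-20)=522, (3*-14 - 34*-14)=434, (34*-9 - 11*-14)=-152, (11*18 - -3*-9)=171, (-3*32 - -15*18)=174, (-15*-20 - -33*32)=1356; twice the area = |2505| = 2505; area = 2505/2; boundary points = 6 + 31 + 1 + 1 + 2 + 2 = 43; strictly interior points = area - boundary/2 + 1 = 1232; answer 1232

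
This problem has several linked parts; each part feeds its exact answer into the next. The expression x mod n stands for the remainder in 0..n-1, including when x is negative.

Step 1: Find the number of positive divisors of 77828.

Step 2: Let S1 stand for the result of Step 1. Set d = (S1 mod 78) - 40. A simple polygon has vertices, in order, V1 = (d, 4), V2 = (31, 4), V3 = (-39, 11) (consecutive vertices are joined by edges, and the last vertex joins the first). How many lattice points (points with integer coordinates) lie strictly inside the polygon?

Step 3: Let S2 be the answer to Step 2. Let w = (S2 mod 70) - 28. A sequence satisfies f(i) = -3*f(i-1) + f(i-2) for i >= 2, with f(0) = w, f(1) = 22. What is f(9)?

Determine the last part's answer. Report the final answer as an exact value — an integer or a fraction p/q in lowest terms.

Step 1: 77828 = 2^2 * 19457; number of divisors = (2+1) * (1+1) = 6; answer 6
Step 2: S1 = 6; d = -34; cross terms: (-34*4 - 31*4)=-260, (31*11 - -39*4)=497, (-39*4 - -34*11)=218; twice the area = |455| = 455; area = 455/2; boundary points = 65 + 7 + 1 = 73; strictly interior points = area - boundary/2 + 1 = 192; answer 192
Step 3: S2 = 192; w = 24; f(2) = -3*(22) + 1*(24) = -42; iterating: f(2)=-42, f(3)=148, f(4)=-486, f(5)=1606, f(6)=-5304, f(7)=17518, f(8)=-57858, f(9)=191092; answer 191092

191092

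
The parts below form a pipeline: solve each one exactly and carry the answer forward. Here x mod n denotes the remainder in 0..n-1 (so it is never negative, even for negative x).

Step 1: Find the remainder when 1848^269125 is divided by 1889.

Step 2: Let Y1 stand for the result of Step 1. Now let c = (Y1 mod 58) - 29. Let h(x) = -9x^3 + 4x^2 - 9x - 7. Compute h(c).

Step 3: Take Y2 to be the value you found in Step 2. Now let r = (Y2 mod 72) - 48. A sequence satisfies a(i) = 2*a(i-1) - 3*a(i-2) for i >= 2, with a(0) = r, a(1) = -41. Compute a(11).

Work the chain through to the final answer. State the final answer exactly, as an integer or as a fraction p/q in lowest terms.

Step 1: squarings mod 1889: 1848^1=1848, 1848^2=1681, 1848^4=1706, 1848^8=1376, 1848^16=598, 1848^32=583, 1848^64=1758, 1848^128=160, 1848^256=1043, 1848^512=1674, 1848^1024=889, 1848^2048=719, 1848^4096=1264, 1848^8192=1491, 1848^16384=1617, 1848^32768=313, 1848^65536=1630, 1848^131072=966, 1848^262144=1879; 1848^269125 = 1848^1 * 1848^4 * 1848^64 * 1848^256 * 1848^512 * 1848^2048 * 1848^4096 * 1848^262144 = 108 (mod 1889); answer 108
Step 2: Y1 = 108; c = 21; -9*(21)^3 + 4*(21)^2 - 9*(21)^1 - 7 = (-83349) + (1764) + (-189) + (-7) = -81781; answer -81781
Step 3: Y2 = -81781; r = -37; a(2) = 2*(-41) - 3*(-37) = 29; iterating: a(2)=29, a(3)=181, a(4)=275, a(5)=7, a(6)=-811, a(7)=-1643, a(8)=-853, a(9)=3223, a(10)=9005, a(11)=8341; answer 8341

8341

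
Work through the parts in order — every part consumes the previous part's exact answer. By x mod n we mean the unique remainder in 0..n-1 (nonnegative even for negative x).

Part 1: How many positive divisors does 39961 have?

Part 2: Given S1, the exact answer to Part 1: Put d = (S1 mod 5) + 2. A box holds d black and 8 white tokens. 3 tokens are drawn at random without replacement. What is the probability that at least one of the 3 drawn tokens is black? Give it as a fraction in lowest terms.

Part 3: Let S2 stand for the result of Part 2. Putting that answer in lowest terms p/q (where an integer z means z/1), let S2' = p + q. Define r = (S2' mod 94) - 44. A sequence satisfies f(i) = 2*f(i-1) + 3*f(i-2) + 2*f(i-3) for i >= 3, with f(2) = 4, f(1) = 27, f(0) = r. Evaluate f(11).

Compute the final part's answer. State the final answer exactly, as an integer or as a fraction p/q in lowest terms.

483073

Part 1: 39961 = 89 * 449; number of divisors = (1+1) * (1+1) = 4; answer 4
Part 2: S1 = 4; d = 6; total draws C(14,3) = 364; complement C(8,3) = 56; favorable 364 - 56 = 308; P = 11/13; answer 11/13
Part 3: S2 = 11/13; threaded value p + q = 24; r = -20; f(3) = 2*(4) + 3*(27) + 2*(-20) = 49; iterating: f(3)=49, f(4)=164, f(5)=483, f(6)=1556, f(7)=4889, f(8)=15412, f(9)=48603, f(10)=153220, f(11)=483073; answer 483073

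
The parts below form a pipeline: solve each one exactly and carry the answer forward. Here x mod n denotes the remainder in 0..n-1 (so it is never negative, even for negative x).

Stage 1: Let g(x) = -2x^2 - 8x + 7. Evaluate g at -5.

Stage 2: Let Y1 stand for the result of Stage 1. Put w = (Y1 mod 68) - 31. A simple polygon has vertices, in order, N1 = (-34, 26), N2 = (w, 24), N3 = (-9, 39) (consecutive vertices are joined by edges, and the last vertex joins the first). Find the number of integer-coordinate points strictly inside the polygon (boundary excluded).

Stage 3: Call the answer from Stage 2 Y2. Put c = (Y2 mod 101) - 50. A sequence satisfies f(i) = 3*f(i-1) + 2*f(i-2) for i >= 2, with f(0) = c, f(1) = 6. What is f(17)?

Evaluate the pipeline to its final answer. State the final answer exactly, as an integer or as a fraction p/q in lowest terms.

7375101450

Stage 1: -2*(-5)^2 - 8*(-5)^1 + 7 = (-50) + (40) + (7) = -3; answer -3
Stage 2: Y1 = -3; w = 34; cross terms: (-34*24 - 34*26)=-1700, (34*39 - -9*24)=1542, (-9*26 - -34*39)=1092; twice the area = |934| = 934; area = 467; boundary points = 2 + 1 + 1 = 4; strictly interior points = area - boundary/2 + 1 = 466; answer 466
Stage 3: Y2 = 466; c = 12; f(2) = 3*(6) + 2*(12) = 42; iterating: f(2)=42, f(3)=138, f(4)=498, f(5)=1770, f(6)=6306, f(7)=22458, f(8)=79986, f(9)=284874, f(10)=1014594, f(11)=3613530, f(12)=12869778, f(13)=45836394, f(14)=163248738, f(15)=581419002, f(16)=2070754482, f(17)=7375101450; answer 7375101450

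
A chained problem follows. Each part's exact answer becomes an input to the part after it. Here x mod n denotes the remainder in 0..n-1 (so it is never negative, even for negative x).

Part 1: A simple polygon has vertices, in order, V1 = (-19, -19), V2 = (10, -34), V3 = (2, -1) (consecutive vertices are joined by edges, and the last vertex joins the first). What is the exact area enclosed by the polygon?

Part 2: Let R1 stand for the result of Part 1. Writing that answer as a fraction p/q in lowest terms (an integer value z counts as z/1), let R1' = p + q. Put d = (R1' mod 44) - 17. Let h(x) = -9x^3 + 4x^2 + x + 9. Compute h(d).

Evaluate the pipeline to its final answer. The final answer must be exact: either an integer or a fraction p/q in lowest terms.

Part 1: cross terms: (-19*-34 - 10*-19)=836, (10*-1 - 2*-34)=58, (2*-19 - -19*-1)=-57; twice the area = |837| = 837; area = 837/2; answer 837/2
Part 2: R1 = 837/2; threaded value p + q = 839; d = -14; -9*(-14)^3 + 4*(-14)^2 + 1*(-14)^1 + 9 = (24696) + (784) + (-14) + (9) = 25475; answer 25475

25475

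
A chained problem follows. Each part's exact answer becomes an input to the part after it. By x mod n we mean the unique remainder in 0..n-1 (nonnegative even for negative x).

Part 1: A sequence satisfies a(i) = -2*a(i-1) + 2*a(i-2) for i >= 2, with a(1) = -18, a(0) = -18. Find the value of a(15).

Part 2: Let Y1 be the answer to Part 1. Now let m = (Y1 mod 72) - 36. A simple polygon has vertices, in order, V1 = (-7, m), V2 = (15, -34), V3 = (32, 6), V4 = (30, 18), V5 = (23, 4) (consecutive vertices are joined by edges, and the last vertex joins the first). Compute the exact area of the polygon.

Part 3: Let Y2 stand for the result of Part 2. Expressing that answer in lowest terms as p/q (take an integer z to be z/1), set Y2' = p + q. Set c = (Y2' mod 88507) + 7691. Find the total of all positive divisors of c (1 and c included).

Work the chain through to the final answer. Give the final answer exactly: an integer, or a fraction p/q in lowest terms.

Part 1: a(2) = -2*(-18) + 2*(-18) = 0; iterating: a(2)=0, a(3)=-36, a(4)=72, a(5)=-216, a(6)=576, a(7)=-1584, a(8)=4320, a(9)=-11808, a(10)=32256, a(11)=-88128, a(12)=240768, a(13)=-657792, a(14)=1797120, a(15)=-4909824; answer -4909824
Part 2: Y1 = -4909824; m = -36; cross terms: (-7*-34 - 15*-36)=778, (15*6 - 32*-34)=1178, (32*18 - 30*6)=396, (30*4 - 23*18)=-294, (23*-36 - -7*4)=-800; twice the area = |1258| = 1258; area = 629; answer 629
Part 3: Y2 = 629; threaded value p + q = 630; c = 8321; 8321 = 53 * 157; sigma = (1 + 53) * (1 + 157) = 54 * 158 = 8532; answer 8532

8532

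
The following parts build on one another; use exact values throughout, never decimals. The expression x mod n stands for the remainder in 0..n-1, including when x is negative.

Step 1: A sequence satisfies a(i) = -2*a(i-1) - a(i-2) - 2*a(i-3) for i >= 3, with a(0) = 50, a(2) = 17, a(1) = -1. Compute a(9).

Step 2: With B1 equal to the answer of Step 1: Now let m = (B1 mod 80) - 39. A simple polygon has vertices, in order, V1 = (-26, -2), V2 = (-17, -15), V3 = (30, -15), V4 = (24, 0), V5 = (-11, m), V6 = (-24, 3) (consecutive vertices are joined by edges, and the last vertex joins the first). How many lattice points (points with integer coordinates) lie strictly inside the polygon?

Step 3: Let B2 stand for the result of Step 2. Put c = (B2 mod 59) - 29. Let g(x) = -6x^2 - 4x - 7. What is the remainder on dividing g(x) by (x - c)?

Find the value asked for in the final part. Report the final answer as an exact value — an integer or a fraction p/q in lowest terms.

Step 1: a(3) = -2*(17) - 1*(-1) - 2*(50) = -133; iterating: a(3)=-133, a(4)=251, a(5)=-403, a(6)=821, a(7)=-1741, a(8)=3467, a(9)=-6835; answer -6835
Step 2: B1 = -6835; m = 6; cross terms: (-26*-15 - -17*-2)=356, (-17*-15 - 30*-15)=705, (30*0 - 24*-15)=360, (24*6 - -11*0)=144, (-11*3 - -24*6)=111, (-24*-2 - -26*3)=126; twice the area = |1802| = 1802; area = 901; boundary points = 1 + 47 + 3 + 1 + 1 + 1 = 54; strictly interior points = area - boundary/2 + 1 = 875; answer 875
Step 3: B2 = 875; c = 20; remainder = value at the root: -6*(20)^2 - 4*(20)^1 - 7 = (-2400) + (-80) + (-7) = -2487; answer -2487

-2487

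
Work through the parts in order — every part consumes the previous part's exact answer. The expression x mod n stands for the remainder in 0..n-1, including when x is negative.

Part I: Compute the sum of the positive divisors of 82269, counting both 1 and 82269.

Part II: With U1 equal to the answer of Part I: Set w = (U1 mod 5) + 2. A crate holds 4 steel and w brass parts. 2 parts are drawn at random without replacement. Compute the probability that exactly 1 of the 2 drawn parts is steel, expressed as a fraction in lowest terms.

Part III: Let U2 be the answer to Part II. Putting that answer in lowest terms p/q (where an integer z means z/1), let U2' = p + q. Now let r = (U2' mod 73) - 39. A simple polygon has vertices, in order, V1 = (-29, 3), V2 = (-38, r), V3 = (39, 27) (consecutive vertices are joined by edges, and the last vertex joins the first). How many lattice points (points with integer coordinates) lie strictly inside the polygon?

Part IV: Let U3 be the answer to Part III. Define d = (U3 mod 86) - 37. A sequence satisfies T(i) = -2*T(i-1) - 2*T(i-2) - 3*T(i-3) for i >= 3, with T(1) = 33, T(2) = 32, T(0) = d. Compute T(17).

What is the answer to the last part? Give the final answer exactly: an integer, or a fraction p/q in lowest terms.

Part I: 82269 = 3^3 * 11 * 277; sigma = (1 + 3 + 9 + 27) * (1 + 11) * (1 + 277) = 40 * 12 * 278 = 133440; answer 133440
Part II: U1 = 133440; w = 2; total draws C(6,2) = 15; favorable C(4,1)*C(2,1) = 8; P = 8/15; answer 8/15
Part III: U2 = 8/15; threaded value p + q = 23; r = -16; cross terms: (-29*-16 - -38*3)=578, (-38*27 - 39*-16)=-402, (39*3 - -29*27)=900; twice the area = |1076| = 1076; area = 538; boundary points = 1 + 1 + 4 = 6; strictly interior points = area - boundary/2 + 1 = 536; answer 536
Part IV: U3 = 536; d = -17; T(3) = -2*(32) - 2*(33) - 3*(-17) = -79; iterating: T(3)=-79, T(4)=-5, T(5)=72, T(6)=103, T(7)=-335, T(8)=248, T(9)=-135, T(10)=779, T(11)=-2032, T(12)=2911, T(13)=-4095, T(14)=8464, T(15)=-17471, T(16)=30299, T(17)=-51048; answer -51048

-51048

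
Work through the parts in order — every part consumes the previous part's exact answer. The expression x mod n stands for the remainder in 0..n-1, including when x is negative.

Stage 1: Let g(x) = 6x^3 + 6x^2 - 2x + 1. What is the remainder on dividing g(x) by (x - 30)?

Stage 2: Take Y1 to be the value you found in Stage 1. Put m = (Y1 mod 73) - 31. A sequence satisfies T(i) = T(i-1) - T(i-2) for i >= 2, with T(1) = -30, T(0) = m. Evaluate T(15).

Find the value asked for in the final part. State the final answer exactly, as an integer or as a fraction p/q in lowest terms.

6

Stage 1: remainder = value at the root: 6*(30)^3 + 6*(30)^2 - 2*(30)^1 + 1 = (162000) + (5400) + (-60) + (1) = 167341; answer 167341
Stage 2: Y1 = 167341; m = -6; T(2) = 1*(-30) - 1*(-6) = -24; iterating: T(2)=-24, T(3)=6, T(4)=30, T(5)=24, T(6)=-6, T(7)=-30, T(8)=-24, T(9)=6, T(10)=30, T(11)=24, T(12)=-6, T(13)=-30, T(14)=-24, T(15)=6; answer 6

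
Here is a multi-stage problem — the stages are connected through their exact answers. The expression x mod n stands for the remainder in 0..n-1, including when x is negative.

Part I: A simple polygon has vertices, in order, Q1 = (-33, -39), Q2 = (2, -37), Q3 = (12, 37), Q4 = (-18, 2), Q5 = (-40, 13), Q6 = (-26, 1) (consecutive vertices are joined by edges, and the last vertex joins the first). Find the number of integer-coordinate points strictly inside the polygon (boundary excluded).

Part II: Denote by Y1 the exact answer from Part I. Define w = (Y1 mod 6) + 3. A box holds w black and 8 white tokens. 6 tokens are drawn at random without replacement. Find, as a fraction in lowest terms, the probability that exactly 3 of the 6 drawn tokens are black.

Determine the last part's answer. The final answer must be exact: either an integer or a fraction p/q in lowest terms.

160/429

Part I: cross terms: (-33*-37 - 2*-39)=1299, (2*37 - 12*-37)=518, (12*2 - -18*37)=690, (-18*13 - -40*2)=-154, (-40*1 - -26*13)=298, (-26*-39 - -33*1)=1047; twice the area = |3698| = 3698; area = 1849; boundary points = 1 + 2 + 5 + 11 + 2 + 1 = 22; strictly interior points = area - boundary/2 + 1 = 1839; answer 1839
Part II: Y1 = 1839; w = 6; total draws C(14,6) = 3003; favorable C(6,3)*C(8,3) = 1120; P = 160/429; answer 160/429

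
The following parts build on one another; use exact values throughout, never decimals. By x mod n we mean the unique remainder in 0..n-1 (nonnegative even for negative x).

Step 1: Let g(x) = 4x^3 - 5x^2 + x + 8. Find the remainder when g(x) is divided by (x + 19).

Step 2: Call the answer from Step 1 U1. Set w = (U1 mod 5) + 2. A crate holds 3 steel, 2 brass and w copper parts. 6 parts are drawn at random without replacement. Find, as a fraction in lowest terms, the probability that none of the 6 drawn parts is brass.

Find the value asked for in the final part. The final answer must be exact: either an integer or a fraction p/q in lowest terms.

Step 1: remainder = value at the root: 4*(-19)^3 - 5*(-19)^2 + 1*(-19)^1 + 8 = (-27436) + (-1805) + (-19) + (8) = -29252; answer -29252
Step 2: U1 = -29252; w = 5; total draws C(10,6) = 210; favorable C(8,6) = 28; P = 2/15; answer 2/15

2/15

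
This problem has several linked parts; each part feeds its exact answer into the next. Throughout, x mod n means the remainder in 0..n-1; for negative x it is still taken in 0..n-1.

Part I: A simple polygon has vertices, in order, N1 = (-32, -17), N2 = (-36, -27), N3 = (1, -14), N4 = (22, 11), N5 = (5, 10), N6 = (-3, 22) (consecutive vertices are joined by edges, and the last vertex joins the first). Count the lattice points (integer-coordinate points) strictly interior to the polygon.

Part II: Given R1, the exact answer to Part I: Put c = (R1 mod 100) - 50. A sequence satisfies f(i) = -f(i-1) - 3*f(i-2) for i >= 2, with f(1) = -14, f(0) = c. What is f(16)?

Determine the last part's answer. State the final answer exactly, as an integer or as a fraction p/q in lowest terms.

Part I: cross terms: (-32*-27 - -36*-17)=252, (-36*-14 - 1*-27)=531, (1*11 - 22*-14)=319, (22*10 - 5*11)=165, (5*22 - -3*10)=140, (-3*-17 - -32*22)=755; twice the area = |2162| = 2162; area = 1081; boundary points = 2 + 1 + 1 + 1 + 4 + 1 = 10; strictly interior points = area - boundary/2 + 1 = 1077; answer 1077
Part II: R1 = 1077; c = 27; f(2) = -1*(-14) - 3*(27) = -67; iterating: f(2)=-67, f(3)=109, f(4)=92, f(5)=-419, f(6)=143, f(7)=1114, f(8)=-1543, f(9)=-1799, f(10)=6428, f(11)=-1031, f(12)=-18253, f(13)=21346, f(14)=33413, f(15)=-97451, f(16)=-2788; answer -2788

-2788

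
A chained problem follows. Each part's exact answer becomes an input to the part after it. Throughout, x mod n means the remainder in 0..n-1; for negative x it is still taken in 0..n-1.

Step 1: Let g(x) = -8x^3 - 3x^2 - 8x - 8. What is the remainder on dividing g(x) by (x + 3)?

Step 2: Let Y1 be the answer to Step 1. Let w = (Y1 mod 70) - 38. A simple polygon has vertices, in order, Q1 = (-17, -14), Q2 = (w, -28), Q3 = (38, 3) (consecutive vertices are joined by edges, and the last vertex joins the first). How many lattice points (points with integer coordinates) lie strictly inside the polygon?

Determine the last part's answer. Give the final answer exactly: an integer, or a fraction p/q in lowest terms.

758

Step 1: remainder = value at the root: -8*(-3)^3 - 3*(-3)^2 - 8*(-3)^1 - 8 = (216) + (-27) + (24) + (-8) = 205; answer 205
Step 2: Y1 = 205; w = 27; cross terms: (-17*-28 - 27*-14)=854, (27*3 - 38*-28)=1145, (38*-14 - -17*3)=-481; twice the area = |1518| = 1518; area = 759; boundary points = 2 + 1 + 1 = 4; strictly interior points = area - boundary/2 + 1 = 758; answer 758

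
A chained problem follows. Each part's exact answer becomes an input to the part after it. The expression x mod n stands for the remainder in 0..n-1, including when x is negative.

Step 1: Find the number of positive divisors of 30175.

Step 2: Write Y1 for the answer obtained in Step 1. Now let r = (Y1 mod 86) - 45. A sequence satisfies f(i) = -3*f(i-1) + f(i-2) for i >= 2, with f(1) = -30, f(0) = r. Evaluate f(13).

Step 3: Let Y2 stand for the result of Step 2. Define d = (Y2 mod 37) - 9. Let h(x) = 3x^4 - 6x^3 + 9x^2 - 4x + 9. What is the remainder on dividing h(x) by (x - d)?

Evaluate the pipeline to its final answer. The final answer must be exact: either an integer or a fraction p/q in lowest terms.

Step 1: 30175 = 5^2 * 17 * 71; number of divisors = (2+1) * (1+1) * (1+1) = 12; answer 12
Step 2: Y1 = 12; r = -33; f(2) = -3*(-30) + 1*(-33) = 57; iterating: f(2)=57, f(3)=-201, f(4)=660, f(5)=-2181, f(6)=7203, f(7)=-23790, f(8)=78573, f(9)=-259509, f(10)=857100, f(11)=-2830809, f(12)=9349527, f(13)=-30879390; answer -30879390
Step 3: Y2 = -30879390; d = 24; remainder = value at the root: 3*(24)^4 - 6*(24)^3 + 9*(24)^2 - 4*(24)^1 + 9 = (995328) + (-82944) + (5184) + (-96) + (9) = 917481; answer 917481

917481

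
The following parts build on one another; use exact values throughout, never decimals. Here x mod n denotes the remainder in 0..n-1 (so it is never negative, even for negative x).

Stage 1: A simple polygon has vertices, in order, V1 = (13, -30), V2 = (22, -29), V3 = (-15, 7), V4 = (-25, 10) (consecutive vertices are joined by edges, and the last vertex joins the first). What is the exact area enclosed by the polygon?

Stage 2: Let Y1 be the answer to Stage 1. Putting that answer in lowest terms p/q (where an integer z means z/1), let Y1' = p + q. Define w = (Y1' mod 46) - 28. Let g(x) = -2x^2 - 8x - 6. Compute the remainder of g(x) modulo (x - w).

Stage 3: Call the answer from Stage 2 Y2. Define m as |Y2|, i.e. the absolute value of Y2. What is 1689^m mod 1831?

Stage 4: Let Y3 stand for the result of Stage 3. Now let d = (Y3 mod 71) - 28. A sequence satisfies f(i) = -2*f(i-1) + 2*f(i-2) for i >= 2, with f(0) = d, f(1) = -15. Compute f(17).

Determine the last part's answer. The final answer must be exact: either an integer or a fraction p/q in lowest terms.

13959424

Stage 1: cross terms: (13*-29 - 22*-30)=283, (22*7 - -15*-29)=-281, (-15*10 - -25*7)=25, (-25*-30 - 13*10)=620; twice the area = |647| = 647; area = 647/2; answer 647/2
Stage 2: Y1 = 647/2; threaded value p + q = 649; w = -23; remainder = value at the root: -2*(-23)^2 - 8*(-23)^1 - 6 = (-1058) + (184) + (-6) = -880; answer -880
Stage 3: Y2 = -880; m = 880; squarings mod 1831: 1689^1=1689, 1689^2=23, 1689^4=529, 1689^8=1529, 1689^16=1485, 1689^32=701, 1689^64=693, 1689^128=527, 1689^256=1248, 1689^512=1154; 1689^880 = 1689^16 * 1689^32 * 1689^64 * 1689^256 * 1689^512 = 1496 (mod 1831); answer 1496
Stage 4: Y3 = 1496; d = -23; f(2) = -2*(-15) + 2*(-23) = -16; iterating: f(2)=-16, f(3)=2, f(4)=-36, f(5)=76, f(6)=-224, f(7)=600, f(8)=-1648, f(9)=4496, f(10)=-12288, f(11)=33568, f(12)=-91712, f(13)=250560, f(14)=-684544, f(15)=1870208, f(16)=-5109504, f(17)=13959424; answer 13959424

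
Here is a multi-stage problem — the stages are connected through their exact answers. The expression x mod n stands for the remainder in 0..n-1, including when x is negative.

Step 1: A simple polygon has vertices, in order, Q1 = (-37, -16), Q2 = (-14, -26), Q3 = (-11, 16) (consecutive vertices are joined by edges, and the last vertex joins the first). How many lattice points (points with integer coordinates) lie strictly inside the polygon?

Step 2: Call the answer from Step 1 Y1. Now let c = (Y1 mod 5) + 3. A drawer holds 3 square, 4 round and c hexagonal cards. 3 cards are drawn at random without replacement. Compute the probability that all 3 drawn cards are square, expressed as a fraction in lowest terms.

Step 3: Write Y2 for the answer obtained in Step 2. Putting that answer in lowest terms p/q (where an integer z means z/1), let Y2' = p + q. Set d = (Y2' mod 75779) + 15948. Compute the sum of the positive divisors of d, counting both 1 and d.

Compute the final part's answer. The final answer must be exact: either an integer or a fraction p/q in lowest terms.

27648

Step 1: cross terms: (-37*-26 - -14*-16)=738, (-14*16 - -11*-26)=-510, (-11*-16 - -37*16)=768; twice the area = |996| = 996; area = 498; boundary points = 1 + 3 + 2 = 6; strictly interior points = area - boundary/2 + 1 = 496; answer 496
Step 2: Y1 = 496; c = 4; total draws C(11,3) = 165; favorable C(3,3) = 1; P = 1/165; answer 1/165
Step 3: Y2 = 1/165; threaded value p + q = 166; d = 16114; 16114 = 2 * 7 * 1151; sigma = (1 + 2) * (1 + 7) * (1 + 1151) = 3 * 8 * 1152 = 27648; answer 27648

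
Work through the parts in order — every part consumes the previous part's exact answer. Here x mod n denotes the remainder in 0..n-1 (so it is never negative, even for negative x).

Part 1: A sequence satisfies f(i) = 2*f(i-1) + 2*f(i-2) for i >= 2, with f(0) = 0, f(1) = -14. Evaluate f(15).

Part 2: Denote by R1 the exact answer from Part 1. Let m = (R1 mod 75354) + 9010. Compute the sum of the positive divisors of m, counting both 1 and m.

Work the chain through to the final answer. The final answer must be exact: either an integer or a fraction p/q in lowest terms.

Part 1: f(2) = 2*(-14) + 2*(0) = -28; iterating: f(2)=-28, f(3)=-84, f(4)=-224, f(5)=-616, f(6)=-1680, f(7)=-4592, f(8)=-12544, f(9)=-34272, f(10)=-93632, f(11)=-255808, f(12)=-698880, f(13)=-1909376, f(14)=-5216512, f(15)=-14251776; answer -14251776
Part 2: R1 = -14251776; m = 74494; 74494 = 2 * 7 * 17 * 313; sigma = (1 + 2) * (1 + 7) * (1 + 17) * (1 + 313) = 3 * 8 * 18 * 314 = 135648; answer 135648

135648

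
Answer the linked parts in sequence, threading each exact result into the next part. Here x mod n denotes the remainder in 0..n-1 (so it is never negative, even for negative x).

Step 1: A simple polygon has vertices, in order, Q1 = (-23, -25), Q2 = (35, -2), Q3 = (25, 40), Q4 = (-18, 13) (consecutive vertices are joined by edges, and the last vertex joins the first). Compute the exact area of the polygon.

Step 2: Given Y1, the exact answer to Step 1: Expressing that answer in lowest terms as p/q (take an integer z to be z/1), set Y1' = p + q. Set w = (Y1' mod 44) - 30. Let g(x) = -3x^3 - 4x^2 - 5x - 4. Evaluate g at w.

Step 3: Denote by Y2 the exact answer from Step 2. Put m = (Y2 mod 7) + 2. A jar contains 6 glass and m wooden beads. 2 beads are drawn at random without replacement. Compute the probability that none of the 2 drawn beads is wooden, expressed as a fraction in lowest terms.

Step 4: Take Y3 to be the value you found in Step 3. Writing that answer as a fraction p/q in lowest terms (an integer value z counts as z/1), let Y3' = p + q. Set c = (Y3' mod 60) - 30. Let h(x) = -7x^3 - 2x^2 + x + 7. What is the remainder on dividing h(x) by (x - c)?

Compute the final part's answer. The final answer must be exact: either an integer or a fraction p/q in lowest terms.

-1

Step 1: cross terms: (-23*-2 - 35*-25)=921, (35*40 - 25*-2)=1450, (25*13 - -18*40)=1045, (-18*-25 - -23*13)=749; twice the area = |4165| = 4165; area = 4165/2; answer 4165/2
Step 2: Y1 = 4165/2; threaded value p + q = 4167; w = 1; -3*(1)^3 - 4*(1)^2 - 5*(1)^1 - 4 = (-3) + (-4) + (-5) + (-4) = -16; answer -16
Step 3: Y2 = -16; m = 7; total draws C(13,2) = 78; favorable C(6,2) = 15; P = 5/26; answer 5/26
Step 4: Y3 = 5/26; threaded value p + q = 31; c = 1; remainder = value at the root: -7*(1)^3 - 2*(1)^2 + 1*(1)^1 + 7 = (-7) + (-2) + (1) + (7) = -1; answer -1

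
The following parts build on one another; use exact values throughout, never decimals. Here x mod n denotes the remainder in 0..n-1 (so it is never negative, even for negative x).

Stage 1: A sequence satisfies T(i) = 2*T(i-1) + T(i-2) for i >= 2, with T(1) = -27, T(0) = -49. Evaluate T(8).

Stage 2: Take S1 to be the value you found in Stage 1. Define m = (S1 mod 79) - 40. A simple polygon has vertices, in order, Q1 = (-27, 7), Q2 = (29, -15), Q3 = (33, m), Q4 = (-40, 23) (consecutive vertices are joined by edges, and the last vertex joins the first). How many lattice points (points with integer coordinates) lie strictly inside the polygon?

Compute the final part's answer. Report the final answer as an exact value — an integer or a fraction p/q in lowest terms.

Stage 1: T(2) = 2*(-27) + 1*(-49) = -103; iterating: T(2)=-103, T(3)=-233, T(4)=-569, T(5)=-1371, T(6)=-3311, T(7)=-7993, T(8)=-19297; answer -19297
Stage 2: S1 = -19297; m = 18; cross terms: (-27*-15 - 29*7)=202, (29*18 - 33*-15)=1017, (33*23 - -40*18)=1479, (-40*7 - -27*23)=341; twice the area = |3039| = 3039; area = 3039/2; boundary points = 2 + 1 + 1 + 1 = 5; strictly interior points = area - boundary/2 + 1 = 1518; answer 1518

1518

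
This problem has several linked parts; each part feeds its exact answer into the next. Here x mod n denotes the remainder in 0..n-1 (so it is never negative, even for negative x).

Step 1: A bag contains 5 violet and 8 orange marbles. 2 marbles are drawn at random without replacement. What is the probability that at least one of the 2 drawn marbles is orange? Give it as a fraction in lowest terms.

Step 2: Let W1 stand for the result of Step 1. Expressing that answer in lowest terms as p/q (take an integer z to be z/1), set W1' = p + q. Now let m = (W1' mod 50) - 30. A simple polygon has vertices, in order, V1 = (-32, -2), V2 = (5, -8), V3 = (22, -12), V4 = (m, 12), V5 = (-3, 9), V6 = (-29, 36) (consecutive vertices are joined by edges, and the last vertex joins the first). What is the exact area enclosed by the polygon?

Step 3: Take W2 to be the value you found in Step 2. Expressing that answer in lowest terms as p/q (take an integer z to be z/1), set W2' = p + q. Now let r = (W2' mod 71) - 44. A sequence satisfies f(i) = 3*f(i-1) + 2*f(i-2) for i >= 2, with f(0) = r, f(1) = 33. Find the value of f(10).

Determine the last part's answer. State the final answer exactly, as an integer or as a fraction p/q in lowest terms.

1868009

Step 1: total draws C(13,2) = 78; complement C(5,2) = 10; favorable 78 - 10 = 68; P = 34/39; answer 34/39
Step 2: W1 = 34/39; threaded value p + q = 73; m = -7; cross terms: (-32*-8 - 5*-2)=266, (5*-12 - 22*-8)=116, (22*12 - -7*-12)=180, (-7*9 - -3*12)=-27, (-3*36 - -29*9)=153, (-29*-2 - -32*36)=1210; twice the area = |1898| = 1898; area = 949; answer 949
Step 3: W2 = 949; threaded value p + q = 950; r = -17; f(2) = 3*(33) + 2*(-17) = 65; iterating: f(2)=65, f(3)=261, f(4)=913, f(5)=3261, f(6)=11609, f(7)=41349, f(8)=147265, f(9)=524493, f(10)=1868009; answer 1868009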